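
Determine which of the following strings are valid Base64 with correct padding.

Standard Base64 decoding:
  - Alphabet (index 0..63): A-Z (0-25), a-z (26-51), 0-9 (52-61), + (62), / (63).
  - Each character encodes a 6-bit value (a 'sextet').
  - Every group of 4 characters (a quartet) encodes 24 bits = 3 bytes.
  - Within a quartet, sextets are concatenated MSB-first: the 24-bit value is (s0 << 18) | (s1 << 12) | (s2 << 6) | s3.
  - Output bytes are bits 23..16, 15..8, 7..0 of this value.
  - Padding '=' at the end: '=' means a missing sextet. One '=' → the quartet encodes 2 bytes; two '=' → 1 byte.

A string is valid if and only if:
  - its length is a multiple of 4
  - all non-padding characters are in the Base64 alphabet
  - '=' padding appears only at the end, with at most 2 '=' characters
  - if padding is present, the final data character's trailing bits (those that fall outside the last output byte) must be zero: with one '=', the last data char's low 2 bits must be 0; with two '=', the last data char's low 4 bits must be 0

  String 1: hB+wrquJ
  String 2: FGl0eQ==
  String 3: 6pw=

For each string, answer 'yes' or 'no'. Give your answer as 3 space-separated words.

String 1: 'hB+wrquJ' → valid
String 2: 'FGl0eQ==' → valid
String 3: '6pw=' → valid

Answer: yes yes yes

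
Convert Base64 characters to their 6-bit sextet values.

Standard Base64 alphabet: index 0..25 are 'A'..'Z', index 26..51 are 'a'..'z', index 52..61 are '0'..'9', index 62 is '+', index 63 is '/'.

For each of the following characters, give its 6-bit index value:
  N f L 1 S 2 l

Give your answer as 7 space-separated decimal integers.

'N': A..Z range, ord('N') − ord('A') = 13
'f': a..z range, 26 + ord('f') − ord('a') = 31
'L': A..Z range, ord('L') − ord('A') = 11
'1': 0..9 range, 52 + ord('1') − ord('0') = 53
'S': A..Z range, ord('S') − ord('A') = 18
'2': 0..9 range, 52 + ord('2') − ord('0') = 54
'l': a..z range, 26 + ord('l') − ord('a') = 37

Answer: 13 31 11 53 18 54 37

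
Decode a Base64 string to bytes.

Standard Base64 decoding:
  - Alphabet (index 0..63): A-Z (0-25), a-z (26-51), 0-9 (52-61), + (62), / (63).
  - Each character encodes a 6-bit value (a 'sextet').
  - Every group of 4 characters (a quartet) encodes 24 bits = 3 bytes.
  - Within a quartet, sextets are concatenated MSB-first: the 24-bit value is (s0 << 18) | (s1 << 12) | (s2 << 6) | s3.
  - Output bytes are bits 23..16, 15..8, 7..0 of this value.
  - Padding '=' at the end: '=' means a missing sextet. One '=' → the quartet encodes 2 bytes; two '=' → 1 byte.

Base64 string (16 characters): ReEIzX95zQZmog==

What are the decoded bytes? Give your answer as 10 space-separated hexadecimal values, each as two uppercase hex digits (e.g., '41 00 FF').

Answer: 45 E1 08 CD 7F 79 CD 06 66 A2

Derivation:
After char 0 ('R'=17): chars_in_quartet=1 acc=0x11 bytes_emitted=0
After char 1 ('e'=30): chars_in_quartet=2 acc=0x45E bytes_emitted=0
After char 2 ('E'=4): chars_in_quartet=3 acc=0x11784 bytes_emitted=0
After char 3 ('I'=8): chars_in_quartet=4 acc=0x45E108 -> emit 45 E1 08, reset; bytes_emitted=3
After char 4 ('z'=51): chars_in_quartet=1 acc=0x33 bytes_emitted=3
After char 5 ('X'=23): chars_in_quartet=2 acc=0xCD7 bytes_emitted=3
After char 6 ('9'=61): chars_in_quartet=3 acc=0x335FD bytes_emitted=3
After char 7 ('5'=57): chars_in_quartet=4 acc=0xCD7F79 -> emit CD 7F 79, reset; bytes_emitted=6
After char 8 ('z'=51): chars_in_quartet=1 acc=0x33 bytes_emitted=6
After char 9 ('Q'=16): chars_in_quartet=2 acc=0xCD0 bytes_emitted=6
After char 10 ('Z'=25): chars_in_quartet=3 acc=0x33419 bytes_emitted=6
After char 11 ('m'=38): chars_in_quartet=4 acc=0xCD0666 -> emit CD 06 66, reset; bytes_emitted=9
After char 12 ('o'=40): chars_in_quartet=1 acc=0x28 bytes_emitted=9
After char 13 ('g'=32): chars_in_quartet=2 acc=0xA20 bytes_emitted=9
Padding '==': partial quartet acc=0xA20 -> emit A2; bytes_emitted=10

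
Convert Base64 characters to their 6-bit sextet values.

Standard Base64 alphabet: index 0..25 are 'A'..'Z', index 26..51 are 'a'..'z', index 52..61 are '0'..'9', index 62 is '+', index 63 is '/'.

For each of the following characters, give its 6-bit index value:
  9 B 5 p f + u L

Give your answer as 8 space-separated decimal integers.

Answer: 61 1 57 41 31 62 46 11

Derivation:
'9': 0..9 range, 52 + ord('9') − ord('0') = 61
'B': A..Z range, ord('B') − ord('A') = 1
'5': 0..9 range, 52 + ord('5') − ord('0') = 57
'p': a..z range, 26 + ord('p') − ord('a') = 41
'f': a..z range, 26 + ord('f') − ord('a') = 31
'+': index 62
'u': a..z range, 26 + ord('u') − ord('a') = 46
'L': A..Z range, ord('L') − ord('A') = 11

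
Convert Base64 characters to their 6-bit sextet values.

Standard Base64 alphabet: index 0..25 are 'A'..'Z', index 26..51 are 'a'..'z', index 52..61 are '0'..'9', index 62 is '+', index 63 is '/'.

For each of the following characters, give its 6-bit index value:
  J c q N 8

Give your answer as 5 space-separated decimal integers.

Answer: 9 28 42 13 60

Derivation:
'J': A..Z range, ord('J') − ord('A') = 9
'c': a..z range, 26 + ord('c') − ord('a') = 28
'q': a..z range, 26 + ord('q') − ord('a') = 42
'N': A..Z range, ord('N') − ord('A') = 13
'8': 0..9 range, 52 + ord('8') − ord('0') = 60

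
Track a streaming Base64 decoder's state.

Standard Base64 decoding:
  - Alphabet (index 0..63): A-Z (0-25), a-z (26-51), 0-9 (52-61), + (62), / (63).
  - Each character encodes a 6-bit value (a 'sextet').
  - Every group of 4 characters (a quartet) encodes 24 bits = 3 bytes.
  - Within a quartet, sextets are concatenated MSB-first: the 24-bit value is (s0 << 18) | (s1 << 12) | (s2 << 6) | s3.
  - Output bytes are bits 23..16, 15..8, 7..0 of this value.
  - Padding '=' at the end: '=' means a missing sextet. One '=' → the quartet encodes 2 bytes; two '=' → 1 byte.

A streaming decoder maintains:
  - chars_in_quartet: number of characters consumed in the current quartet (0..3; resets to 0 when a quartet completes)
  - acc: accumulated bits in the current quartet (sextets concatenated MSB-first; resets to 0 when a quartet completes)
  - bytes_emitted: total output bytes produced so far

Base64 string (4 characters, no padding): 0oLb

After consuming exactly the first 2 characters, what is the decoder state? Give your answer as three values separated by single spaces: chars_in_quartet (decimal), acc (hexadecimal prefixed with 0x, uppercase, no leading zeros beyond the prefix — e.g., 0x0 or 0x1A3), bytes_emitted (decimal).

After char 0 ('0'=52): chars_in_quartet=1 acc=0x34 bytes_emitted=0
After char 1 ('o'=40): chars_in_quartet=2 acc=0xD28 bytes_emitted=0

Answer: 2 0xD28 0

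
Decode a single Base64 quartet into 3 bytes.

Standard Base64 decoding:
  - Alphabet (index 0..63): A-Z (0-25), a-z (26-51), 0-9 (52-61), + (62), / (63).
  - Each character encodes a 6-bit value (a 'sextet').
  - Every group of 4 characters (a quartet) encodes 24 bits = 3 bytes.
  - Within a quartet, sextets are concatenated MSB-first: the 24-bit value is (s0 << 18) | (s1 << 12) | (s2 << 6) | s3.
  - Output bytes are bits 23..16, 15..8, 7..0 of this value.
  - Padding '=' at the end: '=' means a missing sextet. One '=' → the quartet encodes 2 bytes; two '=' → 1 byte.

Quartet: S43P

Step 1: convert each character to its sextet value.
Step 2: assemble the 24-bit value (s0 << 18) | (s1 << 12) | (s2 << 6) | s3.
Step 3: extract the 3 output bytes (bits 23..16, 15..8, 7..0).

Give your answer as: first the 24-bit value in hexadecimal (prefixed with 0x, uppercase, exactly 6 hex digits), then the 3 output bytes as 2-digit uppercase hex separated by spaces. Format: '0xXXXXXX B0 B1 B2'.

Answer: 0x4B8DCF 4B 8D CF

Derivation:
Sextets: S=18, 4=56, 3=55, P=15
24-bit: (18<<18) | (56<<12) | (55<<6) | 15
      = 0x480000 | 0x038000 | 0x000DC0 | 0x00000F
      = 0x4B8DCF
Bytes: (v>>16)&0xFF=4B, (v>>8)&0xFF=8D, v&0xFF=CF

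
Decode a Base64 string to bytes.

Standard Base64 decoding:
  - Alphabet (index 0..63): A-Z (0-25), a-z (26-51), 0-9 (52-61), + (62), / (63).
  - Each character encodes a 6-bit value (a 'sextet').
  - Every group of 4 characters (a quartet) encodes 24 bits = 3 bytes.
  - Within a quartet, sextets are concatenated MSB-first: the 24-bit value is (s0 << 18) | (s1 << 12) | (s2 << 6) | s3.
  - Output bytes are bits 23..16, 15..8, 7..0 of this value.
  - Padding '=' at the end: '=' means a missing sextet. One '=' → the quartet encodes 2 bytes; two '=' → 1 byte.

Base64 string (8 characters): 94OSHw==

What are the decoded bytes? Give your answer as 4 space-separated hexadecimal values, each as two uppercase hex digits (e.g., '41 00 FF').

After char 0 ('9'=61): chars_in_quartet=1 acc=0x3D bytes_emitted=0
After char 1 ('4'=56): chars_in_quartet=2 acc=0xF78 bytes_emitted=0
After char 2 ('O'=14): chars_in_quartet=3 acc=0x3DE0E bytes_emitted=0
After char 3 ('S'=18): chars_in_quartet=4 acc=0xF78392 -> emit F7 83 92, reset; bytes_emitted=3
After char 4 ('H'=7): chars_in_quartet=1 acc=0x7 bytes_emitted=3
After char 5 ('w'=48): chars_in_quartet=2 acc=0x1F0 bytes_emitted=3
Padding '==': partial quartet acc=0x1F0 -> emit 1F; bytes_emitted=4

Answer: F7 83 92 1F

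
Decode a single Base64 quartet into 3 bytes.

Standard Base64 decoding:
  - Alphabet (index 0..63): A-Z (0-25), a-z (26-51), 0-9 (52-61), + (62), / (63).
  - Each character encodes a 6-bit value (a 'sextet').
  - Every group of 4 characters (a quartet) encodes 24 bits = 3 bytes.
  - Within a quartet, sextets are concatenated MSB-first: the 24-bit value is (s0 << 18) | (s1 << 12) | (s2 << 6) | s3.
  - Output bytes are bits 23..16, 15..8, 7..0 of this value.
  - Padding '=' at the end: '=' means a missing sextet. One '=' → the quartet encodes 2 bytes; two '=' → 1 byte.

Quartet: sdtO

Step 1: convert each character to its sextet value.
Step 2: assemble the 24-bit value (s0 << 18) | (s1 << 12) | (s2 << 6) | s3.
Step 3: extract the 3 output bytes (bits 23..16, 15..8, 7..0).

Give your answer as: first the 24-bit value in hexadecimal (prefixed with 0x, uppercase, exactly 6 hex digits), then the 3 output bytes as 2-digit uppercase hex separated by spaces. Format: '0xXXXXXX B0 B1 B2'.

Answer: 0xB1DB4E B1 DB 4E

Derivation:
Sextets: s=44, d=29, t=45, O=14
24-bit: (44<<18) | (29<<12) | (45<<6) | 14
      = 0xB00000 | 0x01D000 | 0x000B40 | 0x00000E
      = 0xB1DB4E
Bytes: (v>>16)&0xFF=B1, (v>>8)&0xFF=DB, v&0xFF=4E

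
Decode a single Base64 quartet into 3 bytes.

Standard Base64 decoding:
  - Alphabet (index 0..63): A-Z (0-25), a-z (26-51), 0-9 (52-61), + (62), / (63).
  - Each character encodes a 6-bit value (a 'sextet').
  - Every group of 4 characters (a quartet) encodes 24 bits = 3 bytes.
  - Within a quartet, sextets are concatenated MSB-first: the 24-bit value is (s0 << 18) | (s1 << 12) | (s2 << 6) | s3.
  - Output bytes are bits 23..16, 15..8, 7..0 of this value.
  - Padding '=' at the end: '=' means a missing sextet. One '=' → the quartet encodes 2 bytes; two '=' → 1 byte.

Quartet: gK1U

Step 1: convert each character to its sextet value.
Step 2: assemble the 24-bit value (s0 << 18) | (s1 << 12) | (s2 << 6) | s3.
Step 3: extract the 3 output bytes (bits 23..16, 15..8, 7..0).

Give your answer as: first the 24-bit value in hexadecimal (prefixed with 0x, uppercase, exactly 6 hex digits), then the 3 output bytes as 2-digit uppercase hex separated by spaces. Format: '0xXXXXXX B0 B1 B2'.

Sextets: g=32, K=10, 1=53, U=20
24-bit: (32<<18) | (10<<12) | (53<<6) | 20
      = 0x800000 | 0x00A000 | 0x000D40 | 0x000014
      = 0x80AD54
Bytes: (v>>16)&0xFF=80, (v>>8)&0xFF=AD, v&0xFF=54

Answer: 0x80AD54 80 AD 54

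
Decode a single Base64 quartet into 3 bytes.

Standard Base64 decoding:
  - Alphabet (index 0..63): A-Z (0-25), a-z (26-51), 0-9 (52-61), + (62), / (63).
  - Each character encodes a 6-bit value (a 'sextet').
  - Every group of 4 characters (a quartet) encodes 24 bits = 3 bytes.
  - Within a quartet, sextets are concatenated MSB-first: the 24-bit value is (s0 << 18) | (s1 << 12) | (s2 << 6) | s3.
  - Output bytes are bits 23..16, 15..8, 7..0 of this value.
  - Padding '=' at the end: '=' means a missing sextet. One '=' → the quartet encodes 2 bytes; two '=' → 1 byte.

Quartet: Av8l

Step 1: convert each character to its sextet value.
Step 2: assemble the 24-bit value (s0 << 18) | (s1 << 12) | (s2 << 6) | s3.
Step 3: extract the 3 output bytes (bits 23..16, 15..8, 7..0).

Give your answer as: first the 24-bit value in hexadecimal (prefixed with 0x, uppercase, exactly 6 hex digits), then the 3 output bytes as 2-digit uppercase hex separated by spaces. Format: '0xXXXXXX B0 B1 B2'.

Sextets: A=0, v=47, 8=60, l=37
24-bit: (0<<18) | (47<<12) | (60<<6) | 37
      = 0x000000 | 0x02F000 | 0x000F00 | 0x000025
      = 0x02FF25
Bytes: (v>>16)&0xFF=02, (v>>8)&0xFF=FF, v&0xFF=25

Answer: 0x02FF25 02 FF 25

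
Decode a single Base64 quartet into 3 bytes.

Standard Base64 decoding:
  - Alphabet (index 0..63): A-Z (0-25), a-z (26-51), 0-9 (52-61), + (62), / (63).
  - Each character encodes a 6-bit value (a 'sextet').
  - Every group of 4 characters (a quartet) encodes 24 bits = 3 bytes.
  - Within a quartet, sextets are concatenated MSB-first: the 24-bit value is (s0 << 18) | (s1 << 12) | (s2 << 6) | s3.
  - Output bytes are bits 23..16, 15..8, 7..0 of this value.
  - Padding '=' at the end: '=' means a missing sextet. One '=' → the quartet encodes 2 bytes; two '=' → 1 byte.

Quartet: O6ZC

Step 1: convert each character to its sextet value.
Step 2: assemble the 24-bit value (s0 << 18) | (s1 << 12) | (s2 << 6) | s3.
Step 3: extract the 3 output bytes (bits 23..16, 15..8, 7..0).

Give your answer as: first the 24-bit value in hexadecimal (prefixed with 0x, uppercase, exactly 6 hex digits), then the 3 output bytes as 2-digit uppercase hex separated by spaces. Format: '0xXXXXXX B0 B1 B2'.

Sextets: O=14, 6=58, Z=25, C=2
24-bit: (14<<18) | (58<<12) | (25<<6) | 2
      = 0x380000 | 0x03A000 | 0x000640 | 0x000002
      = 0x3BA642
Bytes: (v>>16)&0xFF=3B, (v>>8)&0xFF=A6, v&0xFF=42

Answer: 0x3BA642 3B A6 42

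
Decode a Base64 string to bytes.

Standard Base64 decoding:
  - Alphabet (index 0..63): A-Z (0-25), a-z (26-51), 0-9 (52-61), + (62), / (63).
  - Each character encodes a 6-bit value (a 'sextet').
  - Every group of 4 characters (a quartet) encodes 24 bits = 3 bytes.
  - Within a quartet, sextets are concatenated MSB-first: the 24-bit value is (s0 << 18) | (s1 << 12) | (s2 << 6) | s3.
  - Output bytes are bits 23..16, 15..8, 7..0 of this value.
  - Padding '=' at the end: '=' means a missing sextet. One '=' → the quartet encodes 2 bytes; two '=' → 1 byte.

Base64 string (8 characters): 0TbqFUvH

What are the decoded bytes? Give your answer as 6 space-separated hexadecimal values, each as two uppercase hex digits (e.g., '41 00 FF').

Answer: D1 36 EA 15 4B C7

Derivation:
After char 0 ('0'=52): chars_in_quartet=1 acc=0x34 bytes_emitted=0
After char 1 ('T'=19): chars_in_quartet=2 acc=0xD13 bytes_emitted=0
After char 2 ('b'=27): chars_in_quartet=3 acc=0x344DB bytes_emitted=0
After char 3 ('q'=42): chars_in_quartet=4 acc=0xD136EA -> emit D1 36 EA, reset; bytes_emitted=3
After char 4 ('F'=5): chars_in_quartet=1 acc=0x5 bytes_emitted=3
After char 5 ('U'=20): chars_in_quartet=2 acc=0x154 bytes_emitted=3
After char 6 ('v'=47): chars_in_quartet=3 acc=0x552F bytes_emitted=3
After char 7 ('H'=7): chars_in_quartet=4 acc=0x154BC7 -> emit 15 4B C7, reset; bytes_emitted=6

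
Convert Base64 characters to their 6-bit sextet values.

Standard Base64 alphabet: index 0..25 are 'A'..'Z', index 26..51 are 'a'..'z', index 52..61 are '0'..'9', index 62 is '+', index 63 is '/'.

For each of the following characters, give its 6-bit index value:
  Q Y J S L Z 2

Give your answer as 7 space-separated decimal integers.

'Q': A..Z range, ord('Q') − ord('A') = 16
'Y': A..Z range, ord('Y') − ord('A') = 24
'J': A..Z range, ord('J') − ord('A') = 9
'S': A..Z range, ord('S') − ord('A') = 18
'L': A..Z range, ord('L') − ord('A') = 11
'Z': A..Z range, ord('Z') − ord('A') = 25
'2': 0..9 range, 52 + ord('2') − ord('0') = 54

Answer: 16 24 9 18 11 25 54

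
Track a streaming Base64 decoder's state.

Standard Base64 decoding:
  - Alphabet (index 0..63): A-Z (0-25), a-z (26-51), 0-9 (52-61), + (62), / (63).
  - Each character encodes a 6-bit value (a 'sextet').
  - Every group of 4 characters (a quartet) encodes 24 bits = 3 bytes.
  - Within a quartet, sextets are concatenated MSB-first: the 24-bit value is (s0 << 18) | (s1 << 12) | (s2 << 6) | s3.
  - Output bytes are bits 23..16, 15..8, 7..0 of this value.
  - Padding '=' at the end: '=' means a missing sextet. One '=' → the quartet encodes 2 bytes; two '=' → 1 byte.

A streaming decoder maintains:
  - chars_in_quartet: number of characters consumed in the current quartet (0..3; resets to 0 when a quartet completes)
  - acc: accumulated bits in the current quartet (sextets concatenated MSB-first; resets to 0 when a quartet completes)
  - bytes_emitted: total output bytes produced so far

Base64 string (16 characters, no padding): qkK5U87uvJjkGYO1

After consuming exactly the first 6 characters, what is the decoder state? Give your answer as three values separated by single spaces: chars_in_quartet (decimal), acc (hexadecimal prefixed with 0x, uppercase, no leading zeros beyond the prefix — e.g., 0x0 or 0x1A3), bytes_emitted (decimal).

After char 0 ('q'=42): chars_in_quartet=1 acc=0x2A bytes_emitted=0
After char 1 ('k'=36): chars_in_quartet=2 acc=0xAA4 bytes_emitted=0
After char 2 ('K'=10): chars_in_quartet=3 acc=0x2A90A bytes_emitted=0
After char 3 ('5'=57): chars_in_quartet=4 acc=0xAA42B9 -> emit AA 42 B9, reset; bytes_emitted=3
After char 4 ('U'=20): chars_in_quartet=1 acc=0x14 bytes_emitted=3
After char 5 ('8'=60): chars_in_quartet=2 acc=0x53C bytes_emitted=3

Answer: 2 0x53C 3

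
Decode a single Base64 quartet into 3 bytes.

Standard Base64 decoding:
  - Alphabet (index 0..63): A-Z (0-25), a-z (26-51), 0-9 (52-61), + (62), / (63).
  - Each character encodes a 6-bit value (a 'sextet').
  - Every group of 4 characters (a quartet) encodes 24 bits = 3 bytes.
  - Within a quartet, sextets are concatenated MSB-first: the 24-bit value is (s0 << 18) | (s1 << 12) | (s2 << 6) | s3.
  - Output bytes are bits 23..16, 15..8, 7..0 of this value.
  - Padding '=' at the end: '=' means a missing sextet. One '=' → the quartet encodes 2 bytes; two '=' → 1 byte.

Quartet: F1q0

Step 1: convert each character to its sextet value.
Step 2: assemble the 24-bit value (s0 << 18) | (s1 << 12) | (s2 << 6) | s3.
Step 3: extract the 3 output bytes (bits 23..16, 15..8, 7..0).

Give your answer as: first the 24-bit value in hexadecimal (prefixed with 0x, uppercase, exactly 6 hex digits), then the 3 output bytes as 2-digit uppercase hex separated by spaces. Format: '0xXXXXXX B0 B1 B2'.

Answer: 0x175AB4 17 5A B4

Derivation:
Sextets: F=5, 1=53, q=42, 0=52
24-bit: (5<<18) | (53<<12) | (42<<6) | 52
      = 0x140000 | 0x035000 | 0x000A80 | 0x000034
      = 0x175AB4
Bytes: (v>>16)&0xFF=17, (v>>8)&0xFF=5A, v&0xFF=B4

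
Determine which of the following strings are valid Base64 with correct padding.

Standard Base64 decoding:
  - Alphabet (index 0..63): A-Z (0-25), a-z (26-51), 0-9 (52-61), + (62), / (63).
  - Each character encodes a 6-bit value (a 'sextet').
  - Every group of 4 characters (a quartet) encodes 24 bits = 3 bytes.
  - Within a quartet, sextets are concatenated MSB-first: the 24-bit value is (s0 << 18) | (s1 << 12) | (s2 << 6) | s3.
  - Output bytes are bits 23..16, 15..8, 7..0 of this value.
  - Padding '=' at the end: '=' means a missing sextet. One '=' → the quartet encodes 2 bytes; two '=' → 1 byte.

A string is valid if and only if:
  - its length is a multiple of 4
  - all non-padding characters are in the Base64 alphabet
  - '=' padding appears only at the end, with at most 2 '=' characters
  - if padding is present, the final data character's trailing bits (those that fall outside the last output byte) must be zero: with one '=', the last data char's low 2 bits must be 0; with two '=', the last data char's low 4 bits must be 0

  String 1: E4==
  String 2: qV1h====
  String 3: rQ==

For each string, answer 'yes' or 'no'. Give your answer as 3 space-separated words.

String 1: 'E4==' → invalid (bad trailing bits)
String 2: 'qV1h====' → invalid (4 pad chars (max 2))
String 3: 'rQ==' → valid

Answer: no no yes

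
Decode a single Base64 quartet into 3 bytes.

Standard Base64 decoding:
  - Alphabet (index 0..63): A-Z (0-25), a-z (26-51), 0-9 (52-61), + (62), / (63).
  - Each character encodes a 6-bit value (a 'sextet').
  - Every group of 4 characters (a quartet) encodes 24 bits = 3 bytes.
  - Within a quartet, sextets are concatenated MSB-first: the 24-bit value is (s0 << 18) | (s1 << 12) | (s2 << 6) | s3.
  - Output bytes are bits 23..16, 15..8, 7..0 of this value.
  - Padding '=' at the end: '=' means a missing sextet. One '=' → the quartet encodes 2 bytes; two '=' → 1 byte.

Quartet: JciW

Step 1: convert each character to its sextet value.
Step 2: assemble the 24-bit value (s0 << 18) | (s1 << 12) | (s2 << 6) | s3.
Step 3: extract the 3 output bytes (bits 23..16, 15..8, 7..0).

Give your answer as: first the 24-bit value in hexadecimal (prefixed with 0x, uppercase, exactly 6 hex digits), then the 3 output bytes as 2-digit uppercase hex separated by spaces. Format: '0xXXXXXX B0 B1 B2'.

Sextets: J=9, c=28, i=34, W=22
24-bit: (9<<18) | (28<<12) | (34<<6) | 22
      = 0x240000 | 0x01C000 | 0x000880 | 0x000016
      = 0x25C896
Bytes: (v>>16)&0xFF=25, (v>>8)&0xFF=C8, v&0xFF=96

Answer: 0x25C896 25 C8 96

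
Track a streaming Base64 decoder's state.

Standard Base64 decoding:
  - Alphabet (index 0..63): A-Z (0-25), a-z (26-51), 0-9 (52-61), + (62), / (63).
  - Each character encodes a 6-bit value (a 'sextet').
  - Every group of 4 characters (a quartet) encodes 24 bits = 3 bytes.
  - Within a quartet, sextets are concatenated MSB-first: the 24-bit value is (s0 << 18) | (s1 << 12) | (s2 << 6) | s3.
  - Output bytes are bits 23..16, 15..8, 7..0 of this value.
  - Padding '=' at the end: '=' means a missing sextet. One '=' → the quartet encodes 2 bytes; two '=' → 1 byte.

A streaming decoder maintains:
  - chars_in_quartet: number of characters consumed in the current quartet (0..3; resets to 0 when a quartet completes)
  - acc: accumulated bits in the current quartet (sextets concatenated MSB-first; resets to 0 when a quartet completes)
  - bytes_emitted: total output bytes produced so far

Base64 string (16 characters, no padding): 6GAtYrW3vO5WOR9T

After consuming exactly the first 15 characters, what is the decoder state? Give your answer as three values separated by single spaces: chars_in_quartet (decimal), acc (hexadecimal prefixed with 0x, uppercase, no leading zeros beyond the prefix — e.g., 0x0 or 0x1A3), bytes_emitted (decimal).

Answer: 3 0xE47D 9

Derivation:
After char 0 ('6'=58): chars_in_quartet=1 acc=0x3A bytes_emitted=0
After char 1 ('G'=6): chars_in_quartet=2 acc=0xE86 bytes_emitted=0
After char 2 ('A'=0): chars_in_quartet=3 acc=0x3A180 bytes_emitted=0
After char 3 ('t'=45): chars_in_quartet=4 acc=0xE8602D -> emit E8 60 2D, reset; bytes_emitted=3
After char 4 ('Y'=24): chars_in_quartet=1 acc=0x18 bytes_emitted=3
After char 5 ('r'=43): chars_in_quartet=2 acc=0x62B bytes_emitted=3
After char 6 ('W'=22): chars_in_quartet=3 acc=0x18AD6 bytes_emitted=3
After char 7 ('3'=55): chars_in_quartet=4 acc=0x62B5B7 -> emit 62 B5 B7, reset; bytes_emitted=6
After char 8 ('v'=47): chars_in_quartet=1 acc=0x2F bytes_emitted=6
After char 9 ('O'=14): chars_in_quartet=2 acc=0xBCE bytes_emitted=6
After char 10 ('5'=57): chars_in_quartet=3 acc=0x2F3B9 bytes_emitted=6
After char 11 ('W'=22): chars_in_quartet=4 acc=0xBCEE56 -> emit BC EE 56, reset; bytes_emitted=9
After char 12 ('O'=14): chars_in_quartet=1 acc=0xE bytes_emitted=9
After char 13 ('R'=17): chars_in_quartet=2 acc=0x391 bytes_emitted=9
After char 14 ('9'=61): chars_in_quartet=3 acc=0xE47D bytes_emitted=9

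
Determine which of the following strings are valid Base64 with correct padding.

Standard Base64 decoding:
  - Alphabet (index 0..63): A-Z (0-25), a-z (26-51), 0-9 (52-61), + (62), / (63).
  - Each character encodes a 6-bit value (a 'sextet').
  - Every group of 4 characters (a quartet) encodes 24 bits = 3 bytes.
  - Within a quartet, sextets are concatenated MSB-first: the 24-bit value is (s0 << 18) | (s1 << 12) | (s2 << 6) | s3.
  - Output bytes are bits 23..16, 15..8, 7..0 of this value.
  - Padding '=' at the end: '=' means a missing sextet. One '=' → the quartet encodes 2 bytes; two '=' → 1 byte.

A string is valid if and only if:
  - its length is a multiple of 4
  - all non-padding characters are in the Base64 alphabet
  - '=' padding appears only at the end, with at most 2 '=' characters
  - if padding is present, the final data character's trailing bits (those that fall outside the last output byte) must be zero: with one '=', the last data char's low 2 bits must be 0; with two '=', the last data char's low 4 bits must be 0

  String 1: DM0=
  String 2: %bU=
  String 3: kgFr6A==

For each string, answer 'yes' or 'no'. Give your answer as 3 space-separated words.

Answer: yes no yes

Derivation:
String 1: 'DM0=' → valid
String 2: '%bU=' → invalid (bad char(s): ['%'])
String 3: 'kgFr6A==' → valid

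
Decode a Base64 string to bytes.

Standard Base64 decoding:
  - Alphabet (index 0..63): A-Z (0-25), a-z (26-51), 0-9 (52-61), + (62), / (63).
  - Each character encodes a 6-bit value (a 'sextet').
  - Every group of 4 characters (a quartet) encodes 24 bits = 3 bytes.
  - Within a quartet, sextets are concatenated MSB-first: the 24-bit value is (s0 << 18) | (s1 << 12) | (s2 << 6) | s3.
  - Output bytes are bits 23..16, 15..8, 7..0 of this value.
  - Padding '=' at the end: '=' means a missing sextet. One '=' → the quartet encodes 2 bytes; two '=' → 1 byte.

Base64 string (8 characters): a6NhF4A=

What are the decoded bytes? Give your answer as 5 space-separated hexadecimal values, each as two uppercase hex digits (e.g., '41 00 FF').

After char 0 ('a'=26): chars_in_quartet=1 acc=0x1A bytes_emitted=0
After char 1 ('6'=58): chars_in_quartet=2 acc=0x6BA bytes_emitted=0
After char 2 ('N'=13): chars_in_quartet=3 acc=0x1AE8D bytes_emitted=0
After char 3 ('h'=33): chars_in_quartet=4 acc=0x6BA361 -> emit 6B A3 61, reset; bytes_emitted=3
After char 4 ('F'=5): chars_in_quartet=1 acc=0x5 bytes_emitted=3
After char 5 ('4'=56): chars_in_quartet=2 acc=0x178 bytes_emitted=3
After char 6 ('A'=0): chars_in_quartet=3 acc=0x5E00 bytes_emitted=3
Padding '=': partial quartet acc=0x5E00 -> emit 17 80; bytes_emitted=5

Answer: 6B A3 61 17 80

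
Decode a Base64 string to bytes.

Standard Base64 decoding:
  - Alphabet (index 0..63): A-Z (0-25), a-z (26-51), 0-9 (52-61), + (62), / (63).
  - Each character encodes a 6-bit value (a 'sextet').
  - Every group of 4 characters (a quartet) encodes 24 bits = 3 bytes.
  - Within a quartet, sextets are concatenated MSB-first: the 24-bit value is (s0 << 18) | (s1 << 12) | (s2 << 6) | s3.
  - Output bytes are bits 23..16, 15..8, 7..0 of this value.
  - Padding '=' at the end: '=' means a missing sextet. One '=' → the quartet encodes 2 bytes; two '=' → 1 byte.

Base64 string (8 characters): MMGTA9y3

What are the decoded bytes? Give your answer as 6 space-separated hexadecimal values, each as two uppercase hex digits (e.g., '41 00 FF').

After char 0 ('M'=12): chars_in_quartet=1 acc=0xC bytes_emitted=0
After char 1 ('M'=12): chars_in_quartet=2 acc=0x30C bytes_emitted=0
After char 2 ('G'=6): chars_in_quartet=3 acc=0xC306 bytes_emitted=0
After char 3 ('T'=19): chars_in_quartet=4 acc=0x30C193 -> emit 30 C1 93, reset; bytes_emitted=3
After char 4 ('A'=0): chars_in_quartet=1 acc=0x0 bytes_emitted=3
After char 5 ('9'=61): chars_in_quartet=2 acc=0x3D bytes_emitted=3
After char 6 ('y'=50): chars_in_quartet=3 acc=0xF72 bytes_emitted=3
After char 7 ('3'=55): chars_in_quartet=4 acc=0x3DCB7 -> emit 03 DC B7, reset; bytes_emitted=6

Answer: 30 C1 93 03 DC B7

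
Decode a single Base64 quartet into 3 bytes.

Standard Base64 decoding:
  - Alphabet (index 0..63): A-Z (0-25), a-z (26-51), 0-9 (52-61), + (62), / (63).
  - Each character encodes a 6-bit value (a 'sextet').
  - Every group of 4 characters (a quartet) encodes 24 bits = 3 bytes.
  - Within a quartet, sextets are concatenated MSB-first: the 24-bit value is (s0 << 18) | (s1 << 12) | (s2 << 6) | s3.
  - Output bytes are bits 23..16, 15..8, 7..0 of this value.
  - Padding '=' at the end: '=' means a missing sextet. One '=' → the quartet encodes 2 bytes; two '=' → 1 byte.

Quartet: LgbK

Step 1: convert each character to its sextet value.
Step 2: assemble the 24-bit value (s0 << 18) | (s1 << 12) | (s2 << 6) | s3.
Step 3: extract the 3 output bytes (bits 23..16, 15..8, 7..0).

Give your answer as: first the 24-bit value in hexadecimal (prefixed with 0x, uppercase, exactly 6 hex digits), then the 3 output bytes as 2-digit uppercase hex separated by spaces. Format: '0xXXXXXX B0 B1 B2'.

Sextets: L=11, g=32, b=27, K=10
24-bit: (11<<18) | (32<<12) | (27<<6) | 10
      = 0x2C0000 | 0x020000 | 0x0006C0 | 0x00000A
      = 0x2E06CA
Bytes: (v>>16)&0xFF=2E, (v>>8)&0xFF=06, v&0xFF=CA

Answer: 0x2E06CA 2E 06 CA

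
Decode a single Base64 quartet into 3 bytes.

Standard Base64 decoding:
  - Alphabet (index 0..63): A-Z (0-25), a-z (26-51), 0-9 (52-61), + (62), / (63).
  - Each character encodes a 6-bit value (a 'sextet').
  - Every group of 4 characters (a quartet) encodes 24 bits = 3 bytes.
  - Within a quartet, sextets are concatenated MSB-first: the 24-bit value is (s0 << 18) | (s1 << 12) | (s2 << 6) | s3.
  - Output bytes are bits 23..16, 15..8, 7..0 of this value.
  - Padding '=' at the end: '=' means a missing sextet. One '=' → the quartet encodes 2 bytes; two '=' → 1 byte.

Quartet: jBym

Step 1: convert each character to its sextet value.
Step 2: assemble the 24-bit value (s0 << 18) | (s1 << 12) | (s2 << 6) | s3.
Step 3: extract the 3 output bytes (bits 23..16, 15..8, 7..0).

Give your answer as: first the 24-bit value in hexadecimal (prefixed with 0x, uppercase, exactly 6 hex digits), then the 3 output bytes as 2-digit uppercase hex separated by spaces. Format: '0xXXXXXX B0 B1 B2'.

Sextets: j=35, B=1, y=50, m=38
24-bit: (35<<18) | (1<<12) | (50<<6) | 38
      = 0x8C0000 | 0x001000 | 0x000C80 | 0x000026
      = 0x8C1CA6
Bytes: (v>>16)&0xFF=8C, (v>>8)&0xFF=1C, v&0xFF=A6

Answer: 0x8C1CA6 8C 1C A6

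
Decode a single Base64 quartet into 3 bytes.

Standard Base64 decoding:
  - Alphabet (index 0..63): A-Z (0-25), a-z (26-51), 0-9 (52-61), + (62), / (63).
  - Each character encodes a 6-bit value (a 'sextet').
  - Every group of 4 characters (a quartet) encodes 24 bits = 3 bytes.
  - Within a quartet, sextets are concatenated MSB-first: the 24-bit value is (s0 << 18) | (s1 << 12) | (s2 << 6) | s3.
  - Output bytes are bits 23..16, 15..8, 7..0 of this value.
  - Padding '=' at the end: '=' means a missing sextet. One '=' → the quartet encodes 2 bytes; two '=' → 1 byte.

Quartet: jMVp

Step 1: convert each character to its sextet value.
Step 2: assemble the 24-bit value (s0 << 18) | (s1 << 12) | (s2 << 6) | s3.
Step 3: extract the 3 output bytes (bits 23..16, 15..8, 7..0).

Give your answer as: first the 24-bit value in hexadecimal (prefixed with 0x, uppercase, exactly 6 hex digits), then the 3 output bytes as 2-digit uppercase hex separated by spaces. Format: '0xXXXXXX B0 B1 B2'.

Answer: 0x8CC569 8C C5 69

Derivation:
Sextets: j=35, M=12, V=21, p=41
24-bit: (35<<18) | (12<<12) | (21<<6) | 41
      = 0x8C0000 | 0x00C000 | 0x000540 | 0x000029
      = 0x8CC569
Bytes: (v>>16)&0xFF=8C, (v>>8)&0xFF=C5, v&0xFF=69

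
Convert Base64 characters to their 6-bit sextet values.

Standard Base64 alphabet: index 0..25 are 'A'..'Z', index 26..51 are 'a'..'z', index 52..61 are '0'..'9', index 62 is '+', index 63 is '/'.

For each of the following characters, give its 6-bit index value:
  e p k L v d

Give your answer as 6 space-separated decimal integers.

Answer: 30 41 36 11 47 29

Derivation:
'e': a..z range, 26 + ord('e') − ord('a') = 30
'p': a..z range, 26 + ord('p') − ord('a') = 41
'k': a..z range, 26 + ord('k') − ord('a') = 36
'L': A..Z range, ord('L') − ord('A') = 11
'v': a..z range, 26 + ord('v') − ord('a') = 47
'd': a..z range, 26 + ord('d') − ord('a') = 29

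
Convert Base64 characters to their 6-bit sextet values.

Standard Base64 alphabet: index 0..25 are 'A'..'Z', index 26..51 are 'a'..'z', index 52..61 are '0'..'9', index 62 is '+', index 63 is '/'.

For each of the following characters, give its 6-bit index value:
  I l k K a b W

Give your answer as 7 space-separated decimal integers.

Answer: 8 37 36 10 26 27 22

Derivation:
'I': A..Z range, ord('I') − ord('A') = 8
'l': a..z range, 26 + ord('l') − ord('a') = 37
'k': a..z range, 26 + ord('k') − ord('a') = 36
'K': A..Z range, ord('K') − ord('A') = 10
'a': a..z range, 26 + ord('a') − ord('a') = 26
'b': a..z range, 26 + ord('b') − ord('a') = 27
'W': A..Z range, ord('W') − ord('A') = 22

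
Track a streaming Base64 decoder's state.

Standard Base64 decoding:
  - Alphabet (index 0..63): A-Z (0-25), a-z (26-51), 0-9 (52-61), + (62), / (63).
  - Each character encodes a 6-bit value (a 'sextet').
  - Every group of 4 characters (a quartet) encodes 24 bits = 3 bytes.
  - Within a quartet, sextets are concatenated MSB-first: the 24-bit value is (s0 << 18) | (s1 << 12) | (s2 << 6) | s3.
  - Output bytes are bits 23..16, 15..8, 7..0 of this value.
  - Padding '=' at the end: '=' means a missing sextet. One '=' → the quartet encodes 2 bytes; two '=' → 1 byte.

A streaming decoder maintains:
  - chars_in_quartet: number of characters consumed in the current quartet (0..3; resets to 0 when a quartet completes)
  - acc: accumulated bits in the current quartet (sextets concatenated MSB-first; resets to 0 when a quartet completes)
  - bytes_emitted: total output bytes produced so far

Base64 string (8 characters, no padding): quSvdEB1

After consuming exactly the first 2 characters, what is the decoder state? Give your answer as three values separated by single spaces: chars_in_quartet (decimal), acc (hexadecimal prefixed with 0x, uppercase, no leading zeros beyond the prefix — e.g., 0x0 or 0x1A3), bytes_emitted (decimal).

After char 0 ('q'=42): chars_in_quartet=1 acc=0x2A bytes_emitted=0
After char 1 ('u'=46): chars_in_quartet=2 acc=0xAAE bytes_emitted=0

Answer: 2 0xAAE 0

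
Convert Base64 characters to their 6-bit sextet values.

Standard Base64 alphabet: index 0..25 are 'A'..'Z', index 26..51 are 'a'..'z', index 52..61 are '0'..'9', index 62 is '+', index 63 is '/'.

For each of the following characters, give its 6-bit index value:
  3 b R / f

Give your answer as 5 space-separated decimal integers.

Answer: 55 27 17 63 31

Derivation:
'3': 0..9 range, 52 + ord('3') − ord('0') = 55
'b': a..z range, 26 + ord('b') − ord('a') = 27
'R': A..Z range, ord('R') − ord('A') = 17
'/': index 63
'f': a..z range, 26 + ord('f') − ord('a') = 31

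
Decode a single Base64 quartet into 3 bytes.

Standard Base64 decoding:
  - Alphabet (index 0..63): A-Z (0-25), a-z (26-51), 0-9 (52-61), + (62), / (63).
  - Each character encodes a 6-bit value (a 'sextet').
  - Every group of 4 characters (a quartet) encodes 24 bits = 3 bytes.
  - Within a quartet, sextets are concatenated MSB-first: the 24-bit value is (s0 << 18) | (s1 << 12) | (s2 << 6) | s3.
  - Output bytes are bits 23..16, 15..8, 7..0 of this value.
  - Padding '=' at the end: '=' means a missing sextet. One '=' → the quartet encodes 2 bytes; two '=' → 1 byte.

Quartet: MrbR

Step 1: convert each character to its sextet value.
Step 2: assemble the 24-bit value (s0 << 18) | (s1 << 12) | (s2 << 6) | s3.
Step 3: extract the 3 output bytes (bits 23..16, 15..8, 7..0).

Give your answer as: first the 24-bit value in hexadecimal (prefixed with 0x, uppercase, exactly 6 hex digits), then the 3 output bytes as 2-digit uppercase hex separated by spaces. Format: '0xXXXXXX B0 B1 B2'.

Answer: 0x32B6D1 32 B6 D1

Derivation:
Sextets: M=12, r=43, b=27, R=17
24-bit: (12<<18) | (43<<12) | (27<<6) | 17
      = 0x300000 | 0x02B000 | 0x0006C0 | 0x000011
      = 0x32B6D1
Bytes: (v>>16)&0xFF=32, (v>>8)&0xFF=B6, v&0xFF=D1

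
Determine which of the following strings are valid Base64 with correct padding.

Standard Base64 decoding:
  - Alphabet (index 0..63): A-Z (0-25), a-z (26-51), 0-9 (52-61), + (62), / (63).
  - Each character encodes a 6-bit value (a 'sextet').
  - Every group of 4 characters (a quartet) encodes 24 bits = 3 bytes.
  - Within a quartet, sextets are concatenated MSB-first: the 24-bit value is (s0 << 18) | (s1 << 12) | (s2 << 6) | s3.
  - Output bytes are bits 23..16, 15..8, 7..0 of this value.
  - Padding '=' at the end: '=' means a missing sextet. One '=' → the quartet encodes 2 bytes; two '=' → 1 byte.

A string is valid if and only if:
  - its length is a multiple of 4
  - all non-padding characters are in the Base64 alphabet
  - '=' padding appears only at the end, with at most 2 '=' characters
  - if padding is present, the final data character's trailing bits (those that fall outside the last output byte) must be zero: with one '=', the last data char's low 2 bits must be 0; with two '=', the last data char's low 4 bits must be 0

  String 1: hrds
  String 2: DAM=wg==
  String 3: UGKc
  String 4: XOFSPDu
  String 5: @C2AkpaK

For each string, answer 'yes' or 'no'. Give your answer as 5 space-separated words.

String 1: 'hrds' → valid
String 2: 'DAM=wg==' → invalid (bad char(s): ['=']; '=' in middle)
String 3: 'UGKc' → valid
String 4: 'XOFSPDu' → invalid (len=7 not mult of 4)
String 5: '@C2AkpaK' → invalid (bad char(s): ['@'])

Answer: yes no yes no no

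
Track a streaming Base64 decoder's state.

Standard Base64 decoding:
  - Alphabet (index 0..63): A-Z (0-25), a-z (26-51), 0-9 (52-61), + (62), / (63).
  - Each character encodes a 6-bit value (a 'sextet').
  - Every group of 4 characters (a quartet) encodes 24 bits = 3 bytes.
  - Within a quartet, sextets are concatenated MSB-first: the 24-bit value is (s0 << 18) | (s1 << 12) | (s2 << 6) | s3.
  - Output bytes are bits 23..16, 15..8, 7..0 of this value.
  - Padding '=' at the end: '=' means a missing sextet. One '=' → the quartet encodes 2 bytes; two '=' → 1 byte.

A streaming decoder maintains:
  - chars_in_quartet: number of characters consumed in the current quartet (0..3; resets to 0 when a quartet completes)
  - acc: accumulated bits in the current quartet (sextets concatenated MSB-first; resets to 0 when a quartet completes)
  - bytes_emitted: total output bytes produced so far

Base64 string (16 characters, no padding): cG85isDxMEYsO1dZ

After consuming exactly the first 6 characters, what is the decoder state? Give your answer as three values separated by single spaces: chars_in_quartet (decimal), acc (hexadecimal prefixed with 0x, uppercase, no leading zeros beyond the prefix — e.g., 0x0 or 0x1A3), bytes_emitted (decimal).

After char 0 ('c'=28): chars_in_quartet=1 acc=0x1C bytes_emitted=0
After char 1 ('G'=6): chars_in_quartet=2 acc=0x706 bytes_emitted=0
After char 2 ('8'=60): chars_in_quartet=3 acc=0x1C1BC bytes_emitted=0
After char 3 ('5'=57): chars_in_quartet=4 acc=0x706F39 -> emit 70 6F 39, reset; bytes_emitted=3
After char 4 ('i'=34): chars_in_quartet=1 acc=0x22 bytes_emitted=3
After char 5 ('s'=44): chars_in_quartet=2 acc=0x8AC bytes_emitted=3

Answer: 2 0x8AC 3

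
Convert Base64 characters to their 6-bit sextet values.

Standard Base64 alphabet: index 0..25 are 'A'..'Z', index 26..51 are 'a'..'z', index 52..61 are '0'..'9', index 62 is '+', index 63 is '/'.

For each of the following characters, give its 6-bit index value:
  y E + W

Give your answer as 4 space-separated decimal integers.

Answer: 50 4 62 22

Derivation:
'y': a..z range, 26 + ord('y') − ord('a') = 50
'E': A..Z range, ord('E') − ord('A') = 4
'+': index 62
'W': A..Z range, ord('W') − ord('A') = 22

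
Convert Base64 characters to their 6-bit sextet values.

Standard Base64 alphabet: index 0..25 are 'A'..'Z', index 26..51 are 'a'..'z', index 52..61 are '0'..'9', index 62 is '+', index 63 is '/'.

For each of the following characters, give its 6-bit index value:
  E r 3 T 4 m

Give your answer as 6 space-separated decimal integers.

Answer: 4 43 55 19 56 38

Derivation:
'E': A..Z range, ord('E') − ord('A') = 4
'r': a..z range, 26 + ord('r') − ord('a') = 43
'3': 0..9 range, 52 + ord('3') − ord('0') = 55
'T': A..Z range, ord('T') − ord('A') = 19
'4': 0..9 range, 52 + ord('4') − ord('0') = 56
'm': a..z range, 26 + ord('m') − ord('a') = 38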